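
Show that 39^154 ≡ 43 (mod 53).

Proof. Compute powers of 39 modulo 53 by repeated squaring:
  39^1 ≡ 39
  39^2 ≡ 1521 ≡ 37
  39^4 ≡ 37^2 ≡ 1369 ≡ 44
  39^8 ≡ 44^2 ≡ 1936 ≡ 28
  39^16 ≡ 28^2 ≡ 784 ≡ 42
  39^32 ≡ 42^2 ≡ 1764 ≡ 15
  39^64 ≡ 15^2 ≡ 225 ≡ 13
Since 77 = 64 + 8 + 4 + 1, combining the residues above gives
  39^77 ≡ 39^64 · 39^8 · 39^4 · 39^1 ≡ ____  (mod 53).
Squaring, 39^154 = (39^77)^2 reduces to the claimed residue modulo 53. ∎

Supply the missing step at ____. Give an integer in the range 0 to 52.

19

Multiply the listed residues: 13 · 28 · 44 · 39 = 364 → 16016 → 624624.
Reducing modulo 53: 624624 = 11785·53 + 19, so 39^77 ≡ 19.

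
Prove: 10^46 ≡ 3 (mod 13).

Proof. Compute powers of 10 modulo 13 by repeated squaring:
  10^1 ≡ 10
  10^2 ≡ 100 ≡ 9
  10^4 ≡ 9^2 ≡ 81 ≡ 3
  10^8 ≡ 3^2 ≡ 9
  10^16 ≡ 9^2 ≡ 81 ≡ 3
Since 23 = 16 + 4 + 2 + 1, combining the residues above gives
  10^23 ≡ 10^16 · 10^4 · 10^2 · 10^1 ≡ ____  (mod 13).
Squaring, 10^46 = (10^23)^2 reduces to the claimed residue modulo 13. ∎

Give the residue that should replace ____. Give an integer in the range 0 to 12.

4

Multiply the listed residues: 3 · 3 · 9 · 10 = 9 → 81 → 810.
Reducing modulo 13: 810 = 62·13 + 4, so 10^23 ≡ 4.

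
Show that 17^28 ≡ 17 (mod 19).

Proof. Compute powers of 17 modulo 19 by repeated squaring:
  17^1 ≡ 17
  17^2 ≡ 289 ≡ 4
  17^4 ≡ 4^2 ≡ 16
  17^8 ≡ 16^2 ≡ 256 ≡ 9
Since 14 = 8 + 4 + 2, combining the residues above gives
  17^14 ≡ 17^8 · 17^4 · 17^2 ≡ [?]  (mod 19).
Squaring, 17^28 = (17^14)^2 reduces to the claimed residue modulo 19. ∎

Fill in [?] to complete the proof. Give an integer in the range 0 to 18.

6

17^8 · 17^4 · 17^2 ≡ 9 · 16 · 4 = 576.
576 mod 19 = 6, so 17^14 ≡ 6 (mod 19).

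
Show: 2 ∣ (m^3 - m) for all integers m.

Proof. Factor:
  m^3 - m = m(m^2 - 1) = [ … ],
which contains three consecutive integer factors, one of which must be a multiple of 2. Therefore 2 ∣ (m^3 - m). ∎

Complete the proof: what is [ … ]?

(m - 1)m(m + 1)

m(m^2 - 1) = m(m - 1)(m + 1) = (m - 1)m(m + 1).
These three factors are consecutive integers, so their product is divisible by 2.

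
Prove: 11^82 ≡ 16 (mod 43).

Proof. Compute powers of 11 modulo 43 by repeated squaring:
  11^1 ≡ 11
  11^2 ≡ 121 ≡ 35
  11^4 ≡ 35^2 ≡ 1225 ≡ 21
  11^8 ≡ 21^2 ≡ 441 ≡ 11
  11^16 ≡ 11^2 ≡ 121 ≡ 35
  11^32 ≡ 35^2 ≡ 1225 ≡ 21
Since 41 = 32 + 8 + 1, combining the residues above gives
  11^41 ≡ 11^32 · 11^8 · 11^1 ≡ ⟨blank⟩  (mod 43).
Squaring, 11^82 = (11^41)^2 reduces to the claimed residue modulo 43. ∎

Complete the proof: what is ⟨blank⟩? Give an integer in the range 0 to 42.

4

11^32 · 11^8 · 11^1 ≡ 21 · 11 · 11 = 2541.
2541 mod 43 = 4, so 11^41 ≡ 4 (mod 43).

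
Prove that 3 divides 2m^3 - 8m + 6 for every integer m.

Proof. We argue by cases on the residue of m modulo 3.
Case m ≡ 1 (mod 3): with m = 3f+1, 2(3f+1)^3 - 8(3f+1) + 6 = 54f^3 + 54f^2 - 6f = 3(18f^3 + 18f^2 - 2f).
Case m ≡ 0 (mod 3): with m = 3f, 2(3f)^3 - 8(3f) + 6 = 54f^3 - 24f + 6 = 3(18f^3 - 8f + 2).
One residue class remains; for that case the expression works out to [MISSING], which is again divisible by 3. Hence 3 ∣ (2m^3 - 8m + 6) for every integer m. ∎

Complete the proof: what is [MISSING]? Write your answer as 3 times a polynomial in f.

3(18f^3 + 36f^2 + 16f + 2)

Only m ≡ 2 (mod 3) is unaccounted for. Put m = 3f+2:
2(3f+2)^3 - 8(3f+2) + 6 expands to 54f^3 + 108f^2 + 48f + 6,
and factoring out 3 leaves 3(18f^3 + 36f^2 + 16f + 2).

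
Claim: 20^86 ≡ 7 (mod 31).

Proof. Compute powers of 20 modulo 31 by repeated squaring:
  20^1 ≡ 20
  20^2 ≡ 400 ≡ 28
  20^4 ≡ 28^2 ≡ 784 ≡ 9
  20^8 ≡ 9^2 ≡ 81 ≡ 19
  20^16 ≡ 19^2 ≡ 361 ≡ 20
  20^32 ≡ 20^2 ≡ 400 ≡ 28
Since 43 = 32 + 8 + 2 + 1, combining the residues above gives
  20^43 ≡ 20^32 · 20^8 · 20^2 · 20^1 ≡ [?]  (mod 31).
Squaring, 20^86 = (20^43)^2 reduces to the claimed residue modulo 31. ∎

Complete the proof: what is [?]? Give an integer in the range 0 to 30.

10

Multiply the listed residues: 28 · 19 · 28 · 20 = 532 → 14896 → 297920.
Reducing modulo 31: 297920 = 9610·31 + 10, so 20^43 ≡ 10.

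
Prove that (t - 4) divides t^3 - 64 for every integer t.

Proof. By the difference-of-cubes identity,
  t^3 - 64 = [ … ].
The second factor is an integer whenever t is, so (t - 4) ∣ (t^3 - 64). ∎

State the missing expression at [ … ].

a^3 - b^3 = (a - b)(a^2 + ab + b^2). With a = t, b = 4:
t^3 - 64 = (t - 4)(t^2 + 4t + 16).

(t - 4)(t^2 + 4t + 16)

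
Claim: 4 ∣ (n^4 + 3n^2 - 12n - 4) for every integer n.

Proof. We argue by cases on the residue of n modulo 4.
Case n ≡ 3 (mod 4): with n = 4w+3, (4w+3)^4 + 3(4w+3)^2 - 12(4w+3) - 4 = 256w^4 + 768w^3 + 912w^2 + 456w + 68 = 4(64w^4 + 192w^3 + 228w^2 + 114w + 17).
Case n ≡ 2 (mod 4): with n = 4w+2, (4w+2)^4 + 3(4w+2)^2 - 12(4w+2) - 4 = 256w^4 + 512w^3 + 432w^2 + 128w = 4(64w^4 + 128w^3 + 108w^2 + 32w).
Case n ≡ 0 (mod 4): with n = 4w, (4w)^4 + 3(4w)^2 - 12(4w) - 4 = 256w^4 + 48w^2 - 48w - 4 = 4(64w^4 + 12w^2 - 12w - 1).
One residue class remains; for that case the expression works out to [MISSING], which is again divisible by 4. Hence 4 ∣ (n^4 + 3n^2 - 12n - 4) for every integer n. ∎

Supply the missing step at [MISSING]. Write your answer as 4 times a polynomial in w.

Only n ≡ 1 (mod 4) is unaccounted for. Put n = 4w+1:
(4w+1)^4 + 3(4w+1)^2 - 12(4w+1) - 4 expands to 256w^4 + 256w^3 + 144w^2 - 8w - 12,
and factoring out 4 leaves 4(64w^4 + 64w^3 + 36w^2 - 2w - 3).

4(64w^4 + 64w^3 + 36w^2 - 2w - 3)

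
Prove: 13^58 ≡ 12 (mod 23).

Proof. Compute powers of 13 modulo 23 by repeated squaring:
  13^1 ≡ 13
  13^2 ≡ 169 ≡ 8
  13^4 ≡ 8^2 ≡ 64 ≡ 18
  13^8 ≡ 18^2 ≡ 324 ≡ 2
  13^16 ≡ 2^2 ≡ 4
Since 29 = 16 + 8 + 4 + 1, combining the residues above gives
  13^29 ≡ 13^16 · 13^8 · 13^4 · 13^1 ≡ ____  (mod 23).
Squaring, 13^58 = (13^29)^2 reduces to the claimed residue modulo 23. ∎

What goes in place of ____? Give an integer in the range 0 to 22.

9

13^16 · 13^8 · 13^4 · 13^1 ≡ 4 · 2 · 18 · 13 = 1872.
1872 mod 23 = 9, so 13^29 ≡ 9 (mod 23).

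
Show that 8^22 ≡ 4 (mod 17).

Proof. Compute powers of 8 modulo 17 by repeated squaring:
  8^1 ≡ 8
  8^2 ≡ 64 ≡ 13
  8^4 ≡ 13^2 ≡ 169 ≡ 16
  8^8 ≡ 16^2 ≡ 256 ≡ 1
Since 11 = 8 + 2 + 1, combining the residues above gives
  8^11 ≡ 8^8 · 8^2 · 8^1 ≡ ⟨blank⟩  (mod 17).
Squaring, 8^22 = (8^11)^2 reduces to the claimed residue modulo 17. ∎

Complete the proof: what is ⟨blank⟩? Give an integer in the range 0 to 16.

2

8^8 · 8^2 · 8^1 ≡ 1 · 13 · 8 = 104.
104 mod 17 = 2, so 8^11 ≡ 2 (mod 17).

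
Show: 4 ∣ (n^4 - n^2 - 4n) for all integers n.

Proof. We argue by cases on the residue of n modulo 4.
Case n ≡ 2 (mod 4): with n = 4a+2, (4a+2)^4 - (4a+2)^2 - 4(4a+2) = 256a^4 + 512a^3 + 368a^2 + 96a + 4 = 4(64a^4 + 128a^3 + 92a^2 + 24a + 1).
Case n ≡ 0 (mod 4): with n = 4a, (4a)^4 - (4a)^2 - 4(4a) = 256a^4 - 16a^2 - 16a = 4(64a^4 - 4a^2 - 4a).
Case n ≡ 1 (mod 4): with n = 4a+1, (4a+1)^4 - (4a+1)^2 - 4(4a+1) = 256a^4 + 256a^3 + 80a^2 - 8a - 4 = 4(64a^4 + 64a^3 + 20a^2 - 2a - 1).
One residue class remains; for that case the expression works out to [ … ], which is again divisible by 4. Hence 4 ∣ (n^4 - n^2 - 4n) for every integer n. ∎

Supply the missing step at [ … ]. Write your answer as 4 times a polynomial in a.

4(64a^4 + 192a^3 + 212a^2 + 98a + 15)

Only n ≡ 3 (mod 4) is unaccounted for. Put n = 4a+3:
(4a+3)^4 - (4a+3)^2 - 4(4a+3) expands to 256a^4 + 768a^3 + 848a^2 + 392a + 60,
and factoring out 4 leaves 4(64a^4 + 192a^3 + 212a^2 + 98a + 15).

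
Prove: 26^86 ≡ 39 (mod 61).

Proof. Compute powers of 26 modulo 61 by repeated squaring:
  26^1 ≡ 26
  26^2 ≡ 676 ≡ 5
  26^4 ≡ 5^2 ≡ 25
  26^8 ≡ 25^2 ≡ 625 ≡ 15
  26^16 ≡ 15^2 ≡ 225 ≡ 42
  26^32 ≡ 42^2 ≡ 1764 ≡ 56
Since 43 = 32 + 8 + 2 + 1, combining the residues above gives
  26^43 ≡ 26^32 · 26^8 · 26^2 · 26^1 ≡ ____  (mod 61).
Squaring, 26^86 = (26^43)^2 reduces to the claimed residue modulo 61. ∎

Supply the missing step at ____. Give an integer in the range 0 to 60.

10

26^32 · 26^8 · 26^2 · 26^1 ≡ 56 · 15 · 5 · 26 = 109200.
109200 mod 61 = 10, so 26^43 ≡ 10 (mod 61).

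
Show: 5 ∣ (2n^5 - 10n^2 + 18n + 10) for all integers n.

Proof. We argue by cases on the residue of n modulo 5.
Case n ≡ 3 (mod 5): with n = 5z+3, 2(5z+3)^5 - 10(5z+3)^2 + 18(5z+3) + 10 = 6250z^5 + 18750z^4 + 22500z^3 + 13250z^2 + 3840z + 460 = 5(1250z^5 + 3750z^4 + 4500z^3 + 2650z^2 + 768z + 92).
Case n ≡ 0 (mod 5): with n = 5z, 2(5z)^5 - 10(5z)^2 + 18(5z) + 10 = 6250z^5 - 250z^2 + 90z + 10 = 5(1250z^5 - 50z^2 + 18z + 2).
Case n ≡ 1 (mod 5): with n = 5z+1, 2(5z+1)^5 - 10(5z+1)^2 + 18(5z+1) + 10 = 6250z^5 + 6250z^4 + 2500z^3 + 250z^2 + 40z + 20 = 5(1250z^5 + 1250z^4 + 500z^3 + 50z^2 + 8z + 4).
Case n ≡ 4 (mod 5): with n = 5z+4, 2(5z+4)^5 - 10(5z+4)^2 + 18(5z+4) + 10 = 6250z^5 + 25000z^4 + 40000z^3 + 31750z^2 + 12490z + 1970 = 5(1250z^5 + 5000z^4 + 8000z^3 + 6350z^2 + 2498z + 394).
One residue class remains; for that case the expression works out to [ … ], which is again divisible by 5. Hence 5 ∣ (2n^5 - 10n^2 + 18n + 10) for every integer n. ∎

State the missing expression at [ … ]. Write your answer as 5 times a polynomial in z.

5(1250z^5 + 2500z^4 + 2000z^3 + 750z^2 + 138z + 14)

Only n ≡ 2 (mod 5) is unaccounted for. Put n = 5z+2:
2(5z+2)^5 - 10(5z+2)^2 + 18(5z+2) + 10 expands to 6250z^5 + 12500z^4 + 10000z^3 + 3750z^2 + 690z + 70,
and factoring out 5 leaves 5(1250z^5 + 2500z^4 + 2000z^3 + 750z^2 + 138z + 14).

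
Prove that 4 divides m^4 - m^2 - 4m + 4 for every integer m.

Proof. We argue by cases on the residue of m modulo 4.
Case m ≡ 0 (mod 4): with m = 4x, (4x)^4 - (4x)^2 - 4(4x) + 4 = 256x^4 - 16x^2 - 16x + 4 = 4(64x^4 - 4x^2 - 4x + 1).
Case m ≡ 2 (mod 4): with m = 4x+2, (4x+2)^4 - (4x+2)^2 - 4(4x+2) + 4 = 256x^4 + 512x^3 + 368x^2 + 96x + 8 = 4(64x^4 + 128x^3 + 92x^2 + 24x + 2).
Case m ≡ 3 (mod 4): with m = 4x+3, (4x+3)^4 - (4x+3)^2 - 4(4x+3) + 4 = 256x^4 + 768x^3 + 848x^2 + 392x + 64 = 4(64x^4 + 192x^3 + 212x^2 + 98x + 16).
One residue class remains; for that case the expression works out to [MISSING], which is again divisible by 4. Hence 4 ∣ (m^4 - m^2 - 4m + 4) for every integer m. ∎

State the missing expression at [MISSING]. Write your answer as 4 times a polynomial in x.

The residues treated are {0, 2, 3}, so the missing case is m ≡ 1 (mod 4); write m = 4x+1.
Then (4x+1)^4 - (4x+1)^2 - 4(4x+1) + 4 = 256x^4 + 256x^3 + 80x^2 - 8x = 4(64x^4 + 64x^3 + 20x^2 - 2x).

4(64x^4 + 64x^3 + 20x^2 - 2x)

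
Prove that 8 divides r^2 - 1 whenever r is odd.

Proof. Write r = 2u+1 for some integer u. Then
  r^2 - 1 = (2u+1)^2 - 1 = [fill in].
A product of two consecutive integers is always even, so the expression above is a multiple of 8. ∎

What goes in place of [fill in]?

4u(u + 1)

(2u+1)^2 - 1 = 4u^2 + 4u + 1 - 1 = 4u^2 + 4u = 4u(u+1).
Since u and u+1 are consecutive, u(u+1) is even, and 4·(even) is a multiple of 8.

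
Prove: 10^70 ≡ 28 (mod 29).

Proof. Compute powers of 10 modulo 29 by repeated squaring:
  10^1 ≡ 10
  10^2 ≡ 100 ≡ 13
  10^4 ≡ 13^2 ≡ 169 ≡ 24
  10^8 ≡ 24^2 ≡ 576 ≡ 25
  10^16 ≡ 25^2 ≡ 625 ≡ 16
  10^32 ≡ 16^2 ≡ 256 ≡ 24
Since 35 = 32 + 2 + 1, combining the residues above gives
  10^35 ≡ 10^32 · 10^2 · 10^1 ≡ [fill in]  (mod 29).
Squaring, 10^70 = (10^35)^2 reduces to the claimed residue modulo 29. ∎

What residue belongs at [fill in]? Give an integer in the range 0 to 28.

17

10^32 · 10^2 · 10^1 ≡ 24 · 13 · 10 = 3120.
3120 mod 29 = 17, so 10^35 ≡ 17 (mod 29).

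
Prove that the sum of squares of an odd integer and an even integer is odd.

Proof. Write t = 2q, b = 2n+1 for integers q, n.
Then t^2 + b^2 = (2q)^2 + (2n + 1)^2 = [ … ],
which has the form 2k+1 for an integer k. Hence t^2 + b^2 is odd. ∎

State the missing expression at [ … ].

(2q)^2 + (2n + 1)^2 = 4n^2 + 4n + 4q^2 + 1
= 2(2n^2 + 2n + 2q^2) + 1.
Since 2n^2 + 2n + 2q^2 is an integer, the sum of squares is of the form 2k+1 for an integer k.

2(2n^2 + 2n + 2q^2) + 1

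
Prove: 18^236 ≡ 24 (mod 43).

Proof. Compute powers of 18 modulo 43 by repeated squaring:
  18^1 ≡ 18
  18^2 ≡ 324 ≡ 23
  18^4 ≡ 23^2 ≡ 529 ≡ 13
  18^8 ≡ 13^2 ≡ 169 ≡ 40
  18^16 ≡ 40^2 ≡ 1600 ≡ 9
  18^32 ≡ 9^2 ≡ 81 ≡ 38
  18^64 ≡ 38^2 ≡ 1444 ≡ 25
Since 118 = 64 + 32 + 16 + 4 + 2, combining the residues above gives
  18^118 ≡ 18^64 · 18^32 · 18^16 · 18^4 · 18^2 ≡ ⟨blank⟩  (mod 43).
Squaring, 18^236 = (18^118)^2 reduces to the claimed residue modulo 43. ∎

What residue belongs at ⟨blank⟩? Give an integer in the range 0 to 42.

18^64 · 18^32 · 18^16 · 18^4 · 18^2 ≡ 25 · 38 · 9 · 13 · 23 = 2556450.
2556450 mod 43 = 14, so 18^118 ≡ 14 (mod 43).

14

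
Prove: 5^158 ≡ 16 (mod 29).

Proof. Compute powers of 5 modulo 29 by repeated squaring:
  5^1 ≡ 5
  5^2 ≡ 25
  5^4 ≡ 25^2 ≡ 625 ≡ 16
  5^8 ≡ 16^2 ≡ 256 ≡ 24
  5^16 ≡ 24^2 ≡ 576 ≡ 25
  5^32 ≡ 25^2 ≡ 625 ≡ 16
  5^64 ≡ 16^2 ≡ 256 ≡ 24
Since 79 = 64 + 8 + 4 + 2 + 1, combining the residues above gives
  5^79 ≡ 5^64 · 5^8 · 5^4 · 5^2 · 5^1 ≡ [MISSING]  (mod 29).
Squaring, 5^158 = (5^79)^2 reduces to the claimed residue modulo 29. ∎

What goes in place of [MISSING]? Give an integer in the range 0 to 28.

Multiply the listed residues: 24 · 24 · 16 · 25 · 5 = 576 → 9216 → 230400 → 1152000.
Reducing modulo 29: 1152000 = 39724·29 + 4, so 5^79 ≡ 4.

4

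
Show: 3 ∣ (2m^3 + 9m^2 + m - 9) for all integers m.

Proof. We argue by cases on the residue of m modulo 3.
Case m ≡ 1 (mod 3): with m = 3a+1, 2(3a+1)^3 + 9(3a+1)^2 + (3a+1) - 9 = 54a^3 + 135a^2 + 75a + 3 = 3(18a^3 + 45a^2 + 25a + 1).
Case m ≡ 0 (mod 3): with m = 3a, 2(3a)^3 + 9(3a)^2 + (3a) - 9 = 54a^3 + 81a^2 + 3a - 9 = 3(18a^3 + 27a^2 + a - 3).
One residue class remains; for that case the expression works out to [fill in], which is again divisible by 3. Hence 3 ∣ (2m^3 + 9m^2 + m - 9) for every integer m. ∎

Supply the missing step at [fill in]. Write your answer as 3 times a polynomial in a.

The residues treated are {1, 0}, so the missing case is m ≡ 2 (mod 3); write m = 3a+2.
Then 2(3a+2)^3 + 9(3a+2)^2 + (3a+2) - 9 = 54a^3 + 189a^2 + 183a + 45 = 3(18a^3 + 63a^2 + 61a + 15).

3(18a^3 + 63a^2 + 61a + 15)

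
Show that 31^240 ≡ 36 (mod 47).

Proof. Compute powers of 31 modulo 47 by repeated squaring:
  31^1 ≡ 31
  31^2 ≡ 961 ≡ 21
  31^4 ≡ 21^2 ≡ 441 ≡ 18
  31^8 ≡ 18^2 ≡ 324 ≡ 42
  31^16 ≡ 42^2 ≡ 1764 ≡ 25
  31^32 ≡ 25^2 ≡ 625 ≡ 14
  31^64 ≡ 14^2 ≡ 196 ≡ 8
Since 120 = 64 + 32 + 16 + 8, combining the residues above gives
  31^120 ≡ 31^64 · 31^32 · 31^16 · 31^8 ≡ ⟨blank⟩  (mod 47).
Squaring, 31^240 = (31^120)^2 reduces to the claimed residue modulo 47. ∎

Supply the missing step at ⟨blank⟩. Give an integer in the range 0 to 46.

31^64 · 31^32 · 31^16 · 31^8 ≡ 8 · 14 · 25 · 42 = 117600.
117600 mod 47 = 6, so 31^120 ≡ 6 (mod 47).

6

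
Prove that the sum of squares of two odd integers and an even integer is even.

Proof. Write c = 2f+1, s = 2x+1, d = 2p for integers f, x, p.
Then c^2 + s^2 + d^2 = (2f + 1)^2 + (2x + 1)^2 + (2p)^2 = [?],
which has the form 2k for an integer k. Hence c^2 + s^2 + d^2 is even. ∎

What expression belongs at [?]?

2(2f^2 + 2f + 2p^2 + 2x^2 + 2x + 1)

(2f + 1)^2 + (2x + 1)^2 + (2p)^2 = 4f^2 + 4f + 4p^2 + 4x^2 + 4x + 2
= 2(2f^2 + 2f + 2p^2 + 2x^2 + 2x + 1).
Since 2f^2 + 2f + 2p^2 + 2x^2 + 2x + 1 is an integer, the sum of squares is of the form 2k for an integer k.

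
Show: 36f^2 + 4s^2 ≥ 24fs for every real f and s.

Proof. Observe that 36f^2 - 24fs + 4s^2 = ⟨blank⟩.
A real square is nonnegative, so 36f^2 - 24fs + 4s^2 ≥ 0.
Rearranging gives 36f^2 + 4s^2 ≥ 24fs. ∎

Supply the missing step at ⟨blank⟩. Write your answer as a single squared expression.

36f^2 - 24fs + 4s^2 is a perfect-square trinomial: the outer terms are (6f)^2 and (2s)^2, and the cross term is -2·6f·2s.
So 36f^2 - 24fs + 4s^2 = (6f - 2s)^2 ≥ 0.

(6f - 2s)^2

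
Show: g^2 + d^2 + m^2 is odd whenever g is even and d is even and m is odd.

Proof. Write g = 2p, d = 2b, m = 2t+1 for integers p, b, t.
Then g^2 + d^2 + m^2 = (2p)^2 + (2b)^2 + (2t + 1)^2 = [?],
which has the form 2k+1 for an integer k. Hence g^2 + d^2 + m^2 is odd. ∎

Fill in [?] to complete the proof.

Expanding: (2p)^2 + (2b)^2 + (2t + 1)^2 = 4b^2 + 4p^2 + 4t^2 + 4t + 1.
Every term except the constant is even, so this is 2(2b^2 + 2p^2 + 2t^2 + 2t) + 1,
and 2b^2 + 2p^2 + 2t^2 + 2t ∈ ℤ gives the required form.

2(2b^2 + 2p^2 + 2t^2 + 2t) + 1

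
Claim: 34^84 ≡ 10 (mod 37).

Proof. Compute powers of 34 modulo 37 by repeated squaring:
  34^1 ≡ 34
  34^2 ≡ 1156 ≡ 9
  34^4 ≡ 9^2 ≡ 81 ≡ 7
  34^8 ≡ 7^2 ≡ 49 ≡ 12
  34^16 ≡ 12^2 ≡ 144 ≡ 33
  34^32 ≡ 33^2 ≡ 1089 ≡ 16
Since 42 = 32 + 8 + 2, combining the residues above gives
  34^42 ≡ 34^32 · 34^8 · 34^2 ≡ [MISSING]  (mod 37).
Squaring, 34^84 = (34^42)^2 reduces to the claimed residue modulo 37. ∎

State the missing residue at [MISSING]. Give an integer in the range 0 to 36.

26

Multiply the listed residues: 16 · 12 · 9 = 192 → 1728.
Reducing modulo 37: 1728 = 46·37 + 26, so 34^42 ≡ 26.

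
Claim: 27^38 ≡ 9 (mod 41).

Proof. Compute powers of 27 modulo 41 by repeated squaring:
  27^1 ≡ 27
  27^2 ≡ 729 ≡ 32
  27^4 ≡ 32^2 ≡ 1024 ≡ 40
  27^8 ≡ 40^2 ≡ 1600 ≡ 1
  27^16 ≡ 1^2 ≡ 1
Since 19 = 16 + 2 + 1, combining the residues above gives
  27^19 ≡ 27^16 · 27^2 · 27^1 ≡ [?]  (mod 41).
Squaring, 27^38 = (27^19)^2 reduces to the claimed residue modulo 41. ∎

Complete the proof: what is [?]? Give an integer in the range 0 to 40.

Multiply the listed residues: 1 · 32 · 27 = 32 → 864.
Reducing modulo 41: 864 = 21·41 + 3, so 27^19 ≡ 3.

3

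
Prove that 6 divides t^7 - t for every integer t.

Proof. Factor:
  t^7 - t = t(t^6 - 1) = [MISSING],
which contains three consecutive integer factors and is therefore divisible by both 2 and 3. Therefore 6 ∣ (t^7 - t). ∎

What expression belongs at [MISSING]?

t^6 - 1 = (t^2 - 1)(t^4 + t^2 + 1), and t^2 - 1 = (t-1)(t+1).
So t(t^6 - 1) = (t - 1)t(t + 1)(t^4 + t^2 + 1).

(t - 1)t(t + 1)(t^4 + t^2 + 1)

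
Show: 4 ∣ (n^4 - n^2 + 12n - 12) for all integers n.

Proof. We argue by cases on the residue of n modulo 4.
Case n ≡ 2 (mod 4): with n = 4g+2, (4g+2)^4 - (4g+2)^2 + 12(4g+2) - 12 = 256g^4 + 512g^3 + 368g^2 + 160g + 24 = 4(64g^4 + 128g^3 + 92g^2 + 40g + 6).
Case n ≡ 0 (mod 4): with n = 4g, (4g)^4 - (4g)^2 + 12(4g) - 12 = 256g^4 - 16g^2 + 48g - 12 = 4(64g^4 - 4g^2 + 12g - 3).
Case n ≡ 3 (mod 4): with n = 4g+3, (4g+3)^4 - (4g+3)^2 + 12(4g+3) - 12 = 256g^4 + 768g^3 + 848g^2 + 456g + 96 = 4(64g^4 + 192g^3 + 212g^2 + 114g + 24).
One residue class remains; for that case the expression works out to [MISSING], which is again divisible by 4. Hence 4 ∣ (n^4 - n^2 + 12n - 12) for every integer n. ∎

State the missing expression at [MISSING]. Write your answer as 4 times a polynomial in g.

The residues treated are {2, 0, 3}, so the missing case is n ≡ 1 (mod 4); write n = 4g+1.
Then (4g+1)^4 - (4g+1)^2 + 12(4g+1) - 12 = 256g^4 + 256g^3 + 80g^2 + 56g = 4(64g^4 + 64g^3 + 20g^2 + 14g).

4(64g^4 + 64g^3 + 20g^2 + 14g)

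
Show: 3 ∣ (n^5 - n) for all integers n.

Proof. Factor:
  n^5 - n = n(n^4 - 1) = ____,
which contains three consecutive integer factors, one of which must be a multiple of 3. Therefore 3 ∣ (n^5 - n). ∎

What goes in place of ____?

(n - 1)n(n + 1)(n^2 + 1)

n^4 - 1 = (n^2 - 1)(n^2 + 1), and n^2 - 1 = (n-1)(n+1).
So n(n^4 - 1) = (n - 1)n(n + 1)(n^2 + 1).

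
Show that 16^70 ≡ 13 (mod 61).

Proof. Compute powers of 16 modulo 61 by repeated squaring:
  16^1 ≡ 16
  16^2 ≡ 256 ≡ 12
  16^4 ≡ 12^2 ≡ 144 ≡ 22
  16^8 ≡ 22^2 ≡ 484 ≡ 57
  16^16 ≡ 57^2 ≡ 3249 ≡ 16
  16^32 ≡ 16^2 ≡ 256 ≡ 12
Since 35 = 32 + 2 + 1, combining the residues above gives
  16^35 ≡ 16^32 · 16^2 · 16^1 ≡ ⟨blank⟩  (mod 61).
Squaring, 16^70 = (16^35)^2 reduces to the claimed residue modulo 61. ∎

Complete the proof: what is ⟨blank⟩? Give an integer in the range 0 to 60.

16^32 · 16^2 · 16^1 ≡ 12 · 12 · 16 = 2304.
2304 mod 61 = 47, so 16^35 ≡ 47 (mod 61).

47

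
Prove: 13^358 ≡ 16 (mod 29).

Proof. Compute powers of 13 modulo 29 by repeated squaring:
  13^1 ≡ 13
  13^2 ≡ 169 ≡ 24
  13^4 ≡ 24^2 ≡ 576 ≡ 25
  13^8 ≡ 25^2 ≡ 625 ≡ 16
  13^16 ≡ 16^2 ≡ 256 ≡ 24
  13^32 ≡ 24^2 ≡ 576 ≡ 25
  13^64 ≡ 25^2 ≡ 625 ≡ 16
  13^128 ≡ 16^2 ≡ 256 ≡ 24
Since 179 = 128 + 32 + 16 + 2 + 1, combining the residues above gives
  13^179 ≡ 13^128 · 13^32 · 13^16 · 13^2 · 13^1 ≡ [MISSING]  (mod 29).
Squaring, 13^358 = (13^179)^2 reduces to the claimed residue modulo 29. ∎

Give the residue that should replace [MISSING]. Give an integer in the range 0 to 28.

4

13^128 · 13^32 · 13^16 · 13^2 · 13^1 ≡ 24 · 25 · 24 · 24 · 13 = 4492800.
4492800 mod 29 = 4, so 13^179 ≡ 4 (mod 29).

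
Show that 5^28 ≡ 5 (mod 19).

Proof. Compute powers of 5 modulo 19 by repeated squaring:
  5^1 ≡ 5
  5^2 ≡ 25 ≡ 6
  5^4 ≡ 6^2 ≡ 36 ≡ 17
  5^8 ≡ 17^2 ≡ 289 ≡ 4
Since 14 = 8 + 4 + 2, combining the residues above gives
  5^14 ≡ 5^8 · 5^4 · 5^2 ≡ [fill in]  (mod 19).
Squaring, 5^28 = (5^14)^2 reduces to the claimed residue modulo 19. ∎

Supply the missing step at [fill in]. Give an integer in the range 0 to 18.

9

Multiply the listed residues: 4 · 17 · 6 = 68 → 408.
Reducing modulo 19: 408 = 21·19 + 9, so 5^14 ≡ 9.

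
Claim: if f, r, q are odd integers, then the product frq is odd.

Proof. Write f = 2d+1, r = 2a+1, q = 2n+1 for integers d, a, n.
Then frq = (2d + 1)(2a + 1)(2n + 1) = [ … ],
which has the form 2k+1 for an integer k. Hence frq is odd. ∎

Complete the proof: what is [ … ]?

Expanding: (2d + 1)(2a + 1)(2n + 1) = 8adn + 4ad + 4an + 2a + 4dn + 2d + 2n + 1.
Every term except the constant is even, so this is 2(4adn + 2ad + 2an + a + 2dn + d + n) + 1,
and 4adn + 2ad + 2an + a + 2dn + d + n ∈ ℤ gives the required form.

2(4adn + 2ad + 2an + a + 2dn + d + n) + 1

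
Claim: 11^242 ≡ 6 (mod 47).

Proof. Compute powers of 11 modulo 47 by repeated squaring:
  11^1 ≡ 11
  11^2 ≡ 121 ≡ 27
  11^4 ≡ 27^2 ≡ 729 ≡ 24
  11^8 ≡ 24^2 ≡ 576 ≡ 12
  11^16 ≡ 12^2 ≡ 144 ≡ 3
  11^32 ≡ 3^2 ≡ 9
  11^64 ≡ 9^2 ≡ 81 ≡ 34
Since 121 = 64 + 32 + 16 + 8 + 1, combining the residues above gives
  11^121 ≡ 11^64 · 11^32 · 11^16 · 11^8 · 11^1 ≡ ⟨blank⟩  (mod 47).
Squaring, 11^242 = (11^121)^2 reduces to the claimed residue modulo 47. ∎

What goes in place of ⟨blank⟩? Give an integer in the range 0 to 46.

Multiply the listed residues: 34 · 9 · 3 · 12 · 11 = 306 → 918 → 11016 → 121176.
Reducing modulo 47: 121176 = 2578·47 + 10, so 11^121 ≡ 10.

10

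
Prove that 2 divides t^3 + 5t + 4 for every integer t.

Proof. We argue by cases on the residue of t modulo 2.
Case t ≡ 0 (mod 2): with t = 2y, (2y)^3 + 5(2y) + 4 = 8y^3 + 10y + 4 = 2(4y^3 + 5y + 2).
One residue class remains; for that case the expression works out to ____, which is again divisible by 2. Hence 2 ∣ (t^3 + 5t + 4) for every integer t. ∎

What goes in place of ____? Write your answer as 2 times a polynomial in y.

Only t ≡ 1 (mod 2) is unaccounted for. Put t = 2y+1:
(2y+1)^3 + 5(2y+1) + 4 expands to 8y^3 + 12y^2 + 16y + 10,
and factoring out 2 leaves 2(4y^3 + 6y^2 + 8y + 5).

2(4y^3 + 6y^2 + 8y + 5)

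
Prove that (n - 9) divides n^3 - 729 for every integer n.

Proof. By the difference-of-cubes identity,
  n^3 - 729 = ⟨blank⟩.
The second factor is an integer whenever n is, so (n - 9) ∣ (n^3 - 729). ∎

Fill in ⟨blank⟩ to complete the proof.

a^3 - b^3 = (a - b)(a^2 + ab + b^2). With a = n, b = 9:
n^3 - 729 = (n - 9)(n^2 + 9n + 81).

(n - 9)(n^2 + 9n + 81)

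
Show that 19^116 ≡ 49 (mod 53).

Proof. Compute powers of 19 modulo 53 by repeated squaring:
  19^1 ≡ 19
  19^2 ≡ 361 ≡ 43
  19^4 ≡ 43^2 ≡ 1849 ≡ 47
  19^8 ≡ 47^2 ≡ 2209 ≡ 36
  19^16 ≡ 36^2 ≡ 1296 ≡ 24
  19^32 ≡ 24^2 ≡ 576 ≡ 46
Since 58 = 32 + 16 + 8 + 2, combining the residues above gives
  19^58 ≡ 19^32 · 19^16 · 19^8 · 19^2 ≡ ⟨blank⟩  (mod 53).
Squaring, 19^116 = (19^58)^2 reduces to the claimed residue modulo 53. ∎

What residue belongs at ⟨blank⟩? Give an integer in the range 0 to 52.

7

19^32 · 19^16 · 19^8 · 19^2 ≡ 46 · 24 · 36 · 43 = 1708992.
1708992 mod 53 = 7, so 19^58 ≡ 7 (mod 53).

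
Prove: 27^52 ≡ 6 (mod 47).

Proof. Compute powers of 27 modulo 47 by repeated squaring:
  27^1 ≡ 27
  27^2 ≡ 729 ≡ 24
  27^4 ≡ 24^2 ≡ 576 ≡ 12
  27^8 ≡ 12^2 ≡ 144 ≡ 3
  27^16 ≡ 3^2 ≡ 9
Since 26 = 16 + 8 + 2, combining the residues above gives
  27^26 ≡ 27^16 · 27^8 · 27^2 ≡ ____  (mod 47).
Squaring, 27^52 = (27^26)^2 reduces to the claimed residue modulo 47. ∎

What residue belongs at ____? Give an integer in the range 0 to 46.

37

27^16 · 27^8 · 27^2 ≡ 9 · 3 · 24 = 648.
648 mod 47 = 37, so 27^26 ≡ 37 (mod 47).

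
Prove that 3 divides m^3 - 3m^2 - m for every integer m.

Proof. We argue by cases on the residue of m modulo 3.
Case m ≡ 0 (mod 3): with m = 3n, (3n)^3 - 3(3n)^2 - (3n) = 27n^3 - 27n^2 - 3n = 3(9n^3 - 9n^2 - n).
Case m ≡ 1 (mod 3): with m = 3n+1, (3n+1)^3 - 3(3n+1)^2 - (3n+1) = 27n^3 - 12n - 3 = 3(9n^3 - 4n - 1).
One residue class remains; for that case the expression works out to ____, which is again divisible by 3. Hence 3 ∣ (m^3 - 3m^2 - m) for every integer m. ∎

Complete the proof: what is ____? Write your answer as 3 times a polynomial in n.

3(9n^3 + 9n^2 - n - 2)

The residues treated are {0, 1}, so the missing case is m ≡ 2 (mod 3); write m = 3n+2.
Then (3n+2)^3 - 3(3n+2)^2 - (3n+2) = 27n^3 + 27n^2 - 3n - 6 = 3(9n^3 + 9n^2 - n - 2).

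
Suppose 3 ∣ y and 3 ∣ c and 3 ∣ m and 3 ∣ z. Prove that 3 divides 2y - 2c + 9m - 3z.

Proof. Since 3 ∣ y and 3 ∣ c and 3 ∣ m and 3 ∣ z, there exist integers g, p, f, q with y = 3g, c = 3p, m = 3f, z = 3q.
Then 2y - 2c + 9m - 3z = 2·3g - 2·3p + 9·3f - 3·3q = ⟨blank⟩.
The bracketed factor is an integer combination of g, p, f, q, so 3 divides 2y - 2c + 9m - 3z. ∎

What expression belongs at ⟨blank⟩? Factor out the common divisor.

Each term has a factor of 3: 2·3g - 2·3p + 9·3f - 3·3q = 3·(9f + 2g - 2p - 3q).
Since 9f + 2g - 2p - 3q is an integer, 3 ∣ (2y - 2c + 9m - 3z).

3(9f + 2g - 2p - 3q)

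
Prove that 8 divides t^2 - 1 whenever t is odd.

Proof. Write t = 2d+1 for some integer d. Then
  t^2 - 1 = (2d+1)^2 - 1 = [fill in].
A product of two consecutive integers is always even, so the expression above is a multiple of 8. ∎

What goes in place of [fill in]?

4d(d + 1)

(2d+1)^2 - 1 = 4d^2 + 4d + 1 - 1 = 4d^2 + 4d = 4d(d+1).
Since d and d+1 are consecutive, d(d+1) is even, and 4·(even) is a multiple of 8.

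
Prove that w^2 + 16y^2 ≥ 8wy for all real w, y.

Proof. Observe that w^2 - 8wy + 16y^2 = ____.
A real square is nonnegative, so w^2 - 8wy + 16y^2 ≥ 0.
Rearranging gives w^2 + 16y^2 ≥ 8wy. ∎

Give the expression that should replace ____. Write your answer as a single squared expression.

(w - 4y)^2

The leading and trailing coefficients are 1^2 and 4^2, and 8 = 2·1·4, so the trinomial is (w - 4y)^2.
Hence w^2 - 8wy + 16y^2 ≥ 0.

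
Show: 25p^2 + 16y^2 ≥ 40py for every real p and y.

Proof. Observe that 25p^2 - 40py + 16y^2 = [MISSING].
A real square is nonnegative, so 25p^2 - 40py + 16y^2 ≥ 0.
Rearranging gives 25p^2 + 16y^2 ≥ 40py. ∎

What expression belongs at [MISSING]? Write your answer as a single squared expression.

25p^2 - 40py + 16y^2 is a perfect-square trinomial: the outer terms are (5p)^2 and (4y)^2, and the cross term is -2·5p·4y.
So 25p^2 - 40py + 16y^2 = (5p - 4y)^2 ≥ 0.

(5p - 4y)^2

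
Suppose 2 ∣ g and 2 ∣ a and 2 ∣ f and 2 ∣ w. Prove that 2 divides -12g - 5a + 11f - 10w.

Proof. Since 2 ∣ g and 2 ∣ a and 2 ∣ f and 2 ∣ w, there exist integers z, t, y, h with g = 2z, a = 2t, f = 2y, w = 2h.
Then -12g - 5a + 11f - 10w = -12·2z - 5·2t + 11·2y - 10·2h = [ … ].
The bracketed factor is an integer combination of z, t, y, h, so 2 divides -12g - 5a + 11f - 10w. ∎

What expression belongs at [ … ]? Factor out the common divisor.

Pull the common 2 out of every term: -12·2z - 5·2t + 11·2y - 10·2h = 2(-10h - 5t + 11y - 12z).
-10h - 5t + 11y - 12z is an integer, which exhibits the divisibility.

2(-10h - 5t + 11y - 12z)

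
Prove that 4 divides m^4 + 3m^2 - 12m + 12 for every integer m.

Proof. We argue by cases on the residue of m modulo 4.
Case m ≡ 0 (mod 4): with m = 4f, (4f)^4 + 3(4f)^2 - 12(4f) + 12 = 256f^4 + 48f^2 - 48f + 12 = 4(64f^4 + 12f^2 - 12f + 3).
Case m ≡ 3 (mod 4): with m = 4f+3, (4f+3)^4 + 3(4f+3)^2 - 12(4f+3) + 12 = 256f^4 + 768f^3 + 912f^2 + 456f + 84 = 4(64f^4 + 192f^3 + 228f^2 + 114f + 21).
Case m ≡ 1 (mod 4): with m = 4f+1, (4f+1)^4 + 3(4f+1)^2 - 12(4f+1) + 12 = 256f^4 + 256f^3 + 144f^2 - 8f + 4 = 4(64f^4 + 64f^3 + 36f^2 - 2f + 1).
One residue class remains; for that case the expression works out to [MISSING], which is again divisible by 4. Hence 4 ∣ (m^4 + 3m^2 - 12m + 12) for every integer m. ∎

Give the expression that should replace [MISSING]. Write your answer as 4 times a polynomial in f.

4(64f^4 + 128f^3 + 108f^2 + 32f + 4)

Only m ≡ 2 (mod 4) is unaccounted for. Put m = 4f+2:
(4f+2)^4 + 3(4f+2)^2 - 12(4f+2) + 12 expands to 256f^4 + 512f^3 + 432f^2 + 128f + 16,
and factoring out 4 leaves 4(64f^4 + 128f^3 + 108f^2 + 32f + 4).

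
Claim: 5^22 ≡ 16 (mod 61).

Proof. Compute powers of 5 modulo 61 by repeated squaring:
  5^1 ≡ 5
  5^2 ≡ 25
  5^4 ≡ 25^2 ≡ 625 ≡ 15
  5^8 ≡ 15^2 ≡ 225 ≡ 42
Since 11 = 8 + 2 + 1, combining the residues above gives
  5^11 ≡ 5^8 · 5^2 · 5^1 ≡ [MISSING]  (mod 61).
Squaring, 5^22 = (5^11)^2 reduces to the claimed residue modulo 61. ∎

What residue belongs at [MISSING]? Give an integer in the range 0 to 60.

4

Multiply the listed residues: 42 · 25 · 5 = 1050 → 5250.
Reducing modulo 61: 5250 = 86·61 + 4, so 5^11 ≡ 4.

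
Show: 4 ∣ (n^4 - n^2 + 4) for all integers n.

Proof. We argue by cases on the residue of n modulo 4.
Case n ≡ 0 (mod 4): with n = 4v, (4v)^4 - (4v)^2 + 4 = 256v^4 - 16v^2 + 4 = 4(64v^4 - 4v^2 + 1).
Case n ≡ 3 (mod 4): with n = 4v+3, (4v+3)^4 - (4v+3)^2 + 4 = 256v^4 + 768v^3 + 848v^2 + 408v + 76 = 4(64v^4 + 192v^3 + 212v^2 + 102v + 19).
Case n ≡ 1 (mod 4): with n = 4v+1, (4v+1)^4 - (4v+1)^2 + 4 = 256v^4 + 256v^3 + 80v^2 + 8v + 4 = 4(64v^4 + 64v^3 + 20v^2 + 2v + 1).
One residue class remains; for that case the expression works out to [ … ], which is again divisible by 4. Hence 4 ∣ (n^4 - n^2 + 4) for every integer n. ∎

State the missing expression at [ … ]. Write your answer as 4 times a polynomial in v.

4(64v^4 + 128v^3 + 92v^2 + 28v + 4)

Only n ≡ 2 (mod 4) is unaccounted for. Put n = 4v+2:
(4v+2)^4 - (4v+2)^2 + 4 expands to 256v^4 + 512v^3 + 368v^2 + 112v + 16,
and factoring out 4 leaves 4(64v^4 + 128v^3 + 92v^2 + 28v + 4).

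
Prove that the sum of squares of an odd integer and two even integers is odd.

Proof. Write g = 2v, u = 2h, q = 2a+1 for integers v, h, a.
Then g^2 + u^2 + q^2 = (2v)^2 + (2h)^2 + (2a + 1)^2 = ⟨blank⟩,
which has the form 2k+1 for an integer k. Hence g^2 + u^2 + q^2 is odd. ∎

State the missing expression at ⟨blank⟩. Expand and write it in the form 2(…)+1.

(2v)^2 + (2h)^2 + (2a + 1)^2 = 4a^2 + 4a + 4h^2 + 4v^2 + 1
= 2(2a^2 + 2a + 2h^2 + 2v^2) + 1.
Since 2a^2 + 2a + 2h^2 + 2v^2 is an integer, the sum of squares is of the form 2k+1 for an integer k.

2(2a^2 + 2a + 2h^2 + 2v^2) + 1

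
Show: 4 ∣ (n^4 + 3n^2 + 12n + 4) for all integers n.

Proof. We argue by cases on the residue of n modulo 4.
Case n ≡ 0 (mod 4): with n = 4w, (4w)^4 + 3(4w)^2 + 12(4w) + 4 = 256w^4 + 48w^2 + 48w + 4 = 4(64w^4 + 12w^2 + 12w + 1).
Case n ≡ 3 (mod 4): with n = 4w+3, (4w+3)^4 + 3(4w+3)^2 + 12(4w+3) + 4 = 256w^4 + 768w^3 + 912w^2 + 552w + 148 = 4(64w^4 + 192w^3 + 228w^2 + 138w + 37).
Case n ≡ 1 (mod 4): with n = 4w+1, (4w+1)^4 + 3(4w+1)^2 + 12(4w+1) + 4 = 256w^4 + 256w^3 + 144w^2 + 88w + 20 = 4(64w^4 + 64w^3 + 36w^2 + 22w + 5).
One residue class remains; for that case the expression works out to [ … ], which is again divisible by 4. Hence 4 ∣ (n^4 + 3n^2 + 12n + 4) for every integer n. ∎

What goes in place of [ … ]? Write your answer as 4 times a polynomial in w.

4(64w^4 + 128w^3 + 108w^2 + 56w + 14)

The residues treated are {0, 3, 1}, so the missing case is n ≡ 2 (mod 4); write n = 4w+2.
Then (4w+2)^4 + 3(4w+2)^2 + 12(4w+2) + 4 = 256w^4 + 512w^3 + 432w^2 + 224w + 56 = 4(64w^4 + 128w^3 + 108w^2 + 56w + 14).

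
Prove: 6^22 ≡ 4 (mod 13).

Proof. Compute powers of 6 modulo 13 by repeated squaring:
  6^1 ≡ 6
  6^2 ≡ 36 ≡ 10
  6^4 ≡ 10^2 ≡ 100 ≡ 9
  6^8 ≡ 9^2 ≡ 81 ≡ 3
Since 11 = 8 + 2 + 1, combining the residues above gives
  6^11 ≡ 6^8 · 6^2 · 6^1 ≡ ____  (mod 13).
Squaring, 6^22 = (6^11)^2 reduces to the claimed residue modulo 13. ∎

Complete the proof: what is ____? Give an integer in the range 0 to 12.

11

6^8 · 6^2 · 6^1 ≡ 3 · 10 · 6 = 180.
180 mod 13 = 11, so 6^11 ≡ 11 (mod 13).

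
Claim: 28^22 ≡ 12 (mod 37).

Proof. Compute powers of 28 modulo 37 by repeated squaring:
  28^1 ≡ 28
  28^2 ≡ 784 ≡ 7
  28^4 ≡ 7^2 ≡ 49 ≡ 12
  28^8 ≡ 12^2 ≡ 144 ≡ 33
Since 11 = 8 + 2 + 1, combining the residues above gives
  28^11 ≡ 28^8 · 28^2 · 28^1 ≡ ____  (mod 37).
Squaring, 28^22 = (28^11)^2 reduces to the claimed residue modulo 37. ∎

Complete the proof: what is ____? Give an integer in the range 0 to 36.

Multiply the listed residues: 33 · 7 · 28 = 231 → 6468.
Reducing modulo 37: 6468 = 174·37 + 30, so 28^11 ≡ 30.

30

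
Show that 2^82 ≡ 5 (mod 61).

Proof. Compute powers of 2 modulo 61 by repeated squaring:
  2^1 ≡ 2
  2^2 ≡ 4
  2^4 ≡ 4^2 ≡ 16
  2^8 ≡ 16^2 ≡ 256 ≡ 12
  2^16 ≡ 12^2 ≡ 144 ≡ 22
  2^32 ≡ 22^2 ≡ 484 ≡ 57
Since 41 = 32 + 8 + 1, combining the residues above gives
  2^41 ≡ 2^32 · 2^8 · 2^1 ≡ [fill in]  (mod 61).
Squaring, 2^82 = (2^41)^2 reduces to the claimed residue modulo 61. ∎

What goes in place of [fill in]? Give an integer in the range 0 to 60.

Multiply the listed residues: 57 · 12 · 2 = 684 → 1368.
Reducing modulo 61: 1368 = 22·61 + 26, so 2^41 ≡ 26.

26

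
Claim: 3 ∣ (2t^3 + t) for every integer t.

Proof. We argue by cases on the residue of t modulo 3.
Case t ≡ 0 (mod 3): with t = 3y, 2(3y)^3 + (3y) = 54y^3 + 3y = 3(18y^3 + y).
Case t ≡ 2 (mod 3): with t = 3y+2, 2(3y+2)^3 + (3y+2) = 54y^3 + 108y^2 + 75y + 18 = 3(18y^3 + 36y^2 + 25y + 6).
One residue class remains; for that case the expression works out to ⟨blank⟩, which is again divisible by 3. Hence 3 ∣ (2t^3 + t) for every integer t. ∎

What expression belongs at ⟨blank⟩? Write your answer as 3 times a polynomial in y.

Only t ≡ 1 (mod 3) is unaccounted for. Put t = 3y+1:
2(3y+1)^3 + (3y+1) expands to 54y^3 + 54y^2 + 21y + 3,
and factoring out 3 leaves 3(18y^3 + 18y^2 + 7y + 1).

3(18y^3 + 18y^2 + 7y + 1)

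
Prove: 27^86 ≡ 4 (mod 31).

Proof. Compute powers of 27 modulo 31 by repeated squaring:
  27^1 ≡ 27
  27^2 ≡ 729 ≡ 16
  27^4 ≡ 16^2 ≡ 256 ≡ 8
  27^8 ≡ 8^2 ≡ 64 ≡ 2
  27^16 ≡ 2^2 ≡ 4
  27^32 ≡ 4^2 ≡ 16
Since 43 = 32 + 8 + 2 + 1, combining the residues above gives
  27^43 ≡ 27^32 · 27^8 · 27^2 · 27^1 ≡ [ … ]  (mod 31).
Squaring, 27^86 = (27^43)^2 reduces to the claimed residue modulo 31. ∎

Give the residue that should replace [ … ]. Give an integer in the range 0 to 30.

Multiply the listed residues: 16 · 2 · 16 · 27 = 32 → 512 → 13824.
Reducing modulo 31: 13824 = 445·31 + 29, so 27^43 ≡ 29.

29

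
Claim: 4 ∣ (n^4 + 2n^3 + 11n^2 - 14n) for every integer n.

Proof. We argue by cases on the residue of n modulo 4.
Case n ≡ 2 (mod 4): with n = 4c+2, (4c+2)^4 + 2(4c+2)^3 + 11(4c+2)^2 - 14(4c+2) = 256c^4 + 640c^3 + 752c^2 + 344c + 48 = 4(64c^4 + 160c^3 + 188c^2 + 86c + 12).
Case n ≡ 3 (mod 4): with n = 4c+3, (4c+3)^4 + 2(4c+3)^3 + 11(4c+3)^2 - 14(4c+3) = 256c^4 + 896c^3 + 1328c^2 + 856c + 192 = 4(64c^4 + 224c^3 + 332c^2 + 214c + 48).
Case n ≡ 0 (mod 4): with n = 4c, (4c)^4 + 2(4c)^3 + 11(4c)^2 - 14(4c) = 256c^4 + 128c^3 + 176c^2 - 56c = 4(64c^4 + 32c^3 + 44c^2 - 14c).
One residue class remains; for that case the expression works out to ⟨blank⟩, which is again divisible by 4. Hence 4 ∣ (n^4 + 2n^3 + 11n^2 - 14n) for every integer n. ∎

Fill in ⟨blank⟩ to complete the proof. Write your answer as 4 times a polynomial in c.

4(64c^4 + 96c^3 + 92c^2 + 18c)

The residues treated are {2, 3, 0}, so the missing case is n ≡ 1 (mod 4); write n = 4c+1.
Then (4c+1)^4 + 2(4c+1)^3 + 11(4c+1)^2 - 14(4c+1) = 256c^4 + 384c^3 + 368c^2 + 72c = 4(64c^4 + 96c^3 + 92c^2 + 18c).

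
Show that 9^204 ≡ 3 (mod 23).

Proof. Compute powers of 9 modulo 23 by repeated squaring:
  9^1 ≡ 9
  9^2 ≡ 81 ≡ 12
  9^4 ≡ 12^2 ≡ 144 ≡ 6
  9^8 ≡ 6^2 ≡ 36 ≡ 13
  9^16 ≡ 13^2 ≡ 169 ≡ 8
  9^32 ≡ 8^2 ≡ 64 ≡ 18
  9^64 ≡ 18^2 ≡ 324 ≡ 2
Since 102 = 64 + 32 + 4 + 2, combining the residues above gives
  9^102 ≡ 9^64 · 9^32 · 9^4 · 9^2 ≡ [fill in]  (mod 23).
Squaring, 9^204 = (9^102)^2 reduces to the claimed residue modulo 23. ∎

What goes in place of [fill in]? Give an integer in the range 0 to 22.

16

9^64 · 9^32 · 9^4 · 9^2 ≡ 2 · 18 · 6 · 12 = 2592.
2592 mod 23 = 16, so 9^102 ≡ 16 (mod 23).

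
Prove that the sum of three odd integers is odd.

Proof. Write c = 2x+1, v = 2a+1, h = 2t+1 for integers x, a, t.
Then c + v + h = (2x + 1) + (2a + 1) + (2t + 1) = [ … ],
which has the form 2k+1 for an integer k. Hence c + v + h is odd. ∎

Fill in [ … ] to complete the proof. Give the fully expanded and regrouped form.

(2x + 1) + (2a + 1) + (2t + 1) = 2a + 2t + 2x + 3
= 2(a + t + x + 1) + 1.
Since a + t + x + 1 is an integer, the sum is of the form 2k+1 for an integer k.

2(a + t + x + 1) + 1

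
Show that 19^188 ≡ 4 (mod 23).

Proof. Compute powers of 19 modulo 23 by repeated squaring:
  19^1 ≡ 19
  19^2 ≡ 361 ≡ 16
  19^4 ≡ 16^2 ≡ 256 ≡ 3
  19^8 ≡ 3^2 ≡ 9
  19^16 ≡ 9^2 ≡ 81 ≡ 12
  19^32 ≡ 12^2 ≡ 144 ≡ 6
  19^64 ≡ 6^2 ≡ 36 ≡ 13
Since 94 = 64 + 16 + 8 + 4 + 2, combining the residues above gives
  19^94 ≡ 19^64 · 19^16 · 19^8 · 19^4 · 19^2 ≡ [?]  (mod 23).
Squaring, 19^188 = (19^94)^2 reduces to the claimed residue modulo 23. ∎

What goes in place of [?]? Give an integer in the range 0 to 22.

Multiply the listed residues: 13 · 12 · 9 · 3 · 16 = 156 → 1404 → 4212 → 67392.
Reducing modulo 23: 67392 = 2930·23 + 2, so 19^94 ≡ 2.

2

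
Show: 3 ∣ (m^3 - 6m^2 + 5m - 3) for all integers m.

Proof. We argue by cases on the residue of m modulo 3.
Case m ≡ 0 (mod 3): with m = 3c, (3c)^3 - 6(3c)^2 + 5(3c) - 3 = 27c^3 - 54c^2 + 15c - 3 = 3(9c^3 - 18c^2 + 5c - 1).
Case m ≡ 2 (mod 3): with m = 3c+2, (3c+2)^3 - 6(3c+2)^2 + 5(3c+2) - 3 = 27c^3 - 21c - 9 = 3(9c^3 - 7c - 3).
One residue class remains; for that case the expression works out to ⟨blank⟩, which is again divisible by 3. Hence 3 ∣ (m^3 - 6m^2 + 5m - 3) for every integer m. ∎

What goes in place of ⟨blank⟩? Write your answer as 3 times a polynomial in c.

The residues treated are {0, 2}, so the missing case is m ≡ 1 (mod 3); write m = 3c+1.
Then (3c+1)^3 - 6(3c+1)^2 + 5(3c+1) - 3 = 27c^3 - 27c^2 - 12c - 3 = 3(9c^3 - 9c^2 - 4c - 1).

3(9c^3 - 9c^2 - 4c - 1)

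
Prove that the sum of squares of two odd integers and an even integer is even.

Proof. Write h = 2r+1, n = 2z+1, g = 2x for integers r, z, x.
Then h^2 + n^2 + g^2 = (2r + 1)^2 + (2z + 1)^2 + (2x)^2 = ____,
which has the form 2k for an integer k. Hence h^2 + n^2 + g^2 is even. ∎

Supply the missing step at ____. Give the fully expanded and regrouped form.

(2r + 1)^2 + (2z + 1)^2 + (2x)^2 = 4r^2 + 4r + 4x^2 + 4z^2 + 4z + 2
= 2(2r^2 + 2r + 2x^2 + 2z^2 + 2z + 1).
Since 2r^2 + 2r + 2x^2 + 2z^2 + 2z + 1 is an integer, the sum of squares is of the form 2k for an integer k.

2(2r^2 + 2r + 2x^2 + 2z^2 + 2z + 1)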